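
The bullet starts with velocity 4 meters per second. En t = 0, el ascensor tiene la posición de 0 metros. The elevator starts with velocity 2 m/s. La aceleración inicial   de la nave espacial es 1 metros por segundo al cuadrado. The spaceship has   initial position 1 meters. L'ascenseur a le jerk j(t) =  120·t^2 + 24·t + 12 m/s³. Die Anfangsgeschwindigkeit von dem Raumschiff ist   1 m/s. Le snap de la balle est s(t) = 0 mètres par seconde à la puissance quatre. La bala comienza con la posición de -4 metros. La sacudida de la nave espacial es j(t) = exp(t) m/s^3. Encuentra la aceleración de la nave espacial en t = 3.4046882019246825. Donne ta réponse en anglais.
We must find the antiderivative of our jerk equation j(t) = exp(t) 1 time. The antiderivative of jerk is acceleration. Using a(0) = 1, we get a(t) = exp(t). We have acceleration a(t) = exp(t). Substituting t = 3.4046882019246825: a(3.4046882019246825) = 30.1049076081458.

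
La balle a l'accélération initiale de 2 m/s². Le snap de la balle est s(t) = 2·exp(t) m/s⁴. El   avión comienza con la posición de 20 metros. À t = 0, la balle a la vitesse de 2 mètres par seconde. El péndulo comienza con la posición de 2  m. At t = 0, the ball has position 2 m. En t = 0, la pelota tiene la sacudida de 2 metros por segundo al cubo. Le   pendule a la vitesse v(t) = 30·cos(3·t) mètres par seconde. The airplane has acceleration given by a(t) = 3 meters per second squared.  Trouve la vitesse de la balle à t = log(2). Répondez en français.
Pour résoudre ceci, nous devons prendre 3 primitives de notre équation du snap s(t) = 2·exp(t). En prenant ∫s(t)dt et en appliquant j(0) = 2, nous trouvons j(t) = 2·exp(t). En prenant ∫j(t)dt et en appliquant a(0) = 2, nous trouvons a(t) = 2·exp(t). La primitive de l'accélération est la vitesse. En utilisant v(0) = 2, nous obtenons v(t) = 2·exp(t). Nous avons la vitesse v(t) = 2·exp(t). En substituant t = log(2): v(log(2)) = 4.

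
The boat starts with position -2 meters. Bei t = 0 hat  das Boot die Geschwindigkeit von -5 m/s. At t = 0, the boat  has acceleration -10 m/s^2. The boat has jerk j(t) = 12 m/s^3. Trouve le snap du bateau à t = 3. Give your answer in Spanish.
Para resolver esto, necesitamos tomar 1 derivada de nuestra ecuación de la sacudida j(t) = 12. La derivada de la sacudida da el snap: s(t) = 0. Tenemos el snap s(t) = 0. Sustituyendo t = 3: s(3) = 0.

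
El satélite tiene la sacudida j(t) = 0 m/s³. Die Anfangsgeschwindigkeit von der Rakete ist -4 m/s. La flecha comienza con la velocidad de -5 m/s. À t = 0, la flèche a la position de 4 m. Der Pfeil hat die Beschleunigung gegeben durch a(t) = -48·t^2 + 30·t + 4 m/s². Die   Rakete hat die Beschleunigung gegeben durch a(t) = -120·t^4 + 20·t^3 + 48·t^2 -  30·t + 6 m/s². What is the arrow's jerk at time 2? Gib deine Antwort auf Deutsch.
Wir müssen unsere Gleichung für die Beschleunigung a(t) = -48·t^2 + 30·t + 4 1-mal ableiten. Mit d/dt von a(t) finden wir j(t) = 30 - 96·t. Aus der Gleichung für den Ruck j(t) = 30 - 96·t, setzen wir t = 2 ein und erhalten j = -162.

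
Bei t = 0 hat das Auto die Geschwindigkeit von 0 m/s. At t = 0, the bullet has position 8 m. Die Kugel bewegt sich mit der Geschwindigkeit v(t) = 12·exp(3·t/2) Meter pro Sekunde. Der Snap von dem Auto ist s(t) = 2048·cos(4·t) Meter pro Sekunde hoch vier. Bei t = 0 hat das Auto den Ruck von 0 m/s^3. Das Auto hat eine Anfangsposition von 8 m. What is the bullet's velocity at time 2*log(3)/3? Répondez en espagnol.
Usando v(t) = 12·exp(3·t/2) y sustituyendo t = 2*log(3)/3, encontramos v = 36.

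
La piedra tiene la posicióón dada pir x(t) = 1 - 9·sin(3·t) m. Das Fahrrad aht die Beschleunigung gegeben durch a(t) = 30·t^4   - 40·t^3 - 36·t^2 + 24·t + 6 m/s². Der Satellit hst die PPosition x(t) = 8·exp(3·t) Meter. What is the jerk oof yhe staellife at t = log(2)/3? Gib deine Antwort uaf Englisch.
Starting from position x(t) = 8·exp(3·t), we take 3 derivatives. Differentiating position, we get velocity: v(t) = 24·exp(3·t). Differentiating velocity, we get acceleration: a(t) = 72·exp(3·t). The derivative of acceleration gives jerk: j(t) = 216·exp(3·t). We have jerk j(t) = 216·exp(3·t). Substituting t = log(2)/3: j(log(2)/3) = 432.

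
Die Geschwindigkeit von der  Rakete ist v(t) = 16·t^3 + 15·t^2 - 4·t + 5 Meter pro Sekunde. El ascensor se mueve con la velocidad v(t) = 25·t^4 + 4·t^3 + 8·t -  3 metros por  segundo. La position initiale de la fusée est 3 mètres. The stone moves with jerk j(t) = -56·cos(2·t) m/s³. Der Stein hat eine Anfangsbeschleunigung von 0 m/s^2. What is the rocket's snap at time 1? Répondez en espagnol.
Para resolver esto, necesitamos tomar 3 derivadas de nuestra ecuación de la velocidad v(t) = 16·t^3 + 15·t^2 - 4·t + 5. Tomando d/dt de v(t), encontramos a(t) = 48·t^2 + 30·t - 4. Tomando d/dt de a(t), encontramos j(t) = 96·t + 30. Derivando la sacudida, obtenemos el snap: s(t) = 96. Tenemos el snap s(t) = 96. Sustituyendo t = 1: s(1) = 96.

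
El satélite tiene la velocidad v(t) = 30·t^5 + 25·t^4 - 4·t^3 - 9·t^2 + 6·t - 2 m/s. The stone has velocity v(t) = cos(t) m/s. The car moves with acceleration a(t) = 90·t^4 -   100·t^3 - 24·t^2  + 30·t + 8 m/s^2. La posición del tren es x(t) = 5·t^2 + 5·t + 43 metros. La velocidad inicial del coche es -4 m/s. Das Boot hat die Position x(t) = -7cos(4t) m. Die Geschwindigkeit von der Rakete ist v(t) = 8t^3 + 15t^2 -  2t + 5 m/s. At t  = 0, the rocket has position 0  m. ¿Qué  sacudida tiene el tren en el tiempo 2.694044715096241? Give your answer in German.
Um dies zu lösen, müssen wir 3 Ableitungen unserer Gleichung für die Position x(t) = 5·t^2 + 5·t + 43 nehmen. Durch Ableiten von der Position erhalten wir die Geschwindigkeit: v(t) = 10·t + 5. Mit d/dt von v(t) finden wir a(t) = 10. Mit d/dt von a(t) finden wir j(t) = 0. Mit j(t) = 0 und Einsetzen von t = 2.694044715096241, finden wir j = 0.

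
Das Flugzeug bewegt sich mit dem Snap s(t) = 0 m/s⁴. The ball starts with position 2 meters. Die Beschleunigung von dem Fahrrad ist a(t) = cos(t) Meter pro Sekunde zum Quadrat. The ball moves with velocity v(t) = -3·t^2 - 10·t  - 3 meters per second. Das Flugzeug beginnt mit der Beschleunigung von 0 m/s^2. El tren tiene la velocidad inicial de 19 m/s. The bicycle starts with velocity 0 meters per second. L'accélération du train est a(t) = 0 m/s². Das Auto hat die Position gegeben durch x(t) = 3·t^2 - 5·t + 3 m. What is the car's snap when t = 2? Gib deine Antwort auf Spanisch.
Para resolver esto, necesitamos tomar 4 derivadas de nuestra ecuación de la posición x(t) = 3·t^2 - 5·t + 3. Tomando d/dt de x(t), encontramos v(t) = 6·t - 5. La derivada de la velocidad da la aceleración: a(t) = 6. Derivando la aceleración, obtenemos la sacudida: j(t) = 0. La derivada de la sacudida da el snap: s(t) = 0. Tenemos el snap s(t) = 0. Sustituyendo t = 2: s(2) = 0.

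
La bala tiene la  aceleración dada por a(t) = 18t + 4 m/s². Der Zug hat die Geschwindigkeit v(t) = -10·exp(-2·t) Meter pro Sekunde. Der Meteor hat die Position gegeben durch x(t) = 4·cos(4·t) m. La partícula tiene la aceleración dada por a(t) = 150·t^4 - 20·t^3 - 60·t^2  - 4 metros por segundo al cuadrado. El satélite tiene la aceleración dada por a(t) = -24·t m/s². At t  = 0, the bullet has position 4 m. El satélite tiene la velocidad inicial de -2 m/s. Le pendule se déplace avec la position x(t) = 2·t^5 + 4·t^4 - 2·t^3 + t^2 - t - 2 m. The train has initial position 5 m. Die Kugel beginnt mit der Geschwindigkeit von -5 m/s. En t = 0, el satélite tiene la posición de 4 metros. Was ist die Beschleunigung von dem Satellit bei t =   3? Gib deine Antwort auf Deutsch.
Wir haben die Beschleunigung a(t) = -24·t. Durch Einsetzen von t = 3: a(3) = -72.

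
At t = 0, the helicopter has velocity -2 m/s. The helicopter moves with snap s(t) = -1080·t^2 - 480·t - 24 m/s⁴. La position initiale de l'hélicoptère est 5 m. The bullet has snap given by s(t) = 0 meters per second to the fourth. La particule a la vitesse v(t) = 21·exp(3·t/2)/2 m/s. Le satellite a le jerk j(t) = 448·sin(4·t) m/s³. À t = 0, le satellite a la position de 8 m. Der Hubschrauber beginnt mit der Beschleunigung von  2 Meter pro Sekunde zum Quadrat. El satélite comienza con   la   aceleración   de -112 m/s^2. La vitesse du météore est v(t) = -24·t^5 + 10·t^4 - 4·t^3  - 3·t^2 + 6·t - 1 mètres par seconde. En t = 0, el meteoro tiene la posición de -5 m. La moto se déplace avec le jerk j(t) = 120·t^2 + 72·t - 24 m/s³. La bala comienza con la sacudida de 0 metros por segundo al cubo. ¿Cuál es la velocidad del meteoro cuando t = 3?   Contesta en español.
Tenemos la velocidad v(t) = -24·t^5 + 10·t^4 - 4·t^3 - 3·t^2 + 6·t - 1. Sustituyendo t = 3: v(3) = -5140.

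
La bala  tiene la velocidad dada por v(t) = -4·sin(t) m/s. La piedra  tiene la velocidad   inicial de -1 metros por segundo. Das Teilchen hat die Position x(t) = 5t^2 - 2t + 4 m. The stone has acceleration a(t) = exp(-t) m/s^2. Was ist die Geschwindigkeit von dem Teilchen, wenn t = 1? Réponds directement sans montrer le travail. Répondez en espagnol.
La respuesta es 8.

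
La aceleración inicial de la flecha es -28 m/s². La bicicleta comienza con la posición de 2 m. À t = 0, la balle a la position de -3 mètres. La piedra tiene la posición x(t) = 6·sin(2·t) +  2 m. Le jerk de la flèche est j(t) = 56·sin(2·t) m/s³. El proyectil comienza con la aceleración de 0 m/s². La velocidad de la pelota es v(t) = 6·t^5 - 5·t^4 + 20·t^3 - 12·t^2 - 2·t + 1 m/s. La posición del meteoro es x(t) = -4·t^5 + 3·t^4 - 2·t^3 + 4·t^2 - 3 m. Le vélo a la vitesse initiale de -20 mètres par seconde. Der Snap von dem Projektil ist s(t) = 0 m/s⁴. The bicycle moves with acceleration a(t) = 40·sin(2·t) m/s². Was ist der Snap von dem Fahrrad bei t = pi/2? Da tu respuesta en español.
Debemos derivar nuestra ecuación de la aceleración a(t) = 40·sin(2·t) 2 veces. La derivada de la aceleración da la sacudida: j(t) = 80·cos(2·t). Tomando d/dt de j(t), encontramos s(t) = -160·sin(2·t). Tenemos el snap s(t) = -160·sin(2·t). Sustituyendo t = pi/2: s(pi/2) = 0.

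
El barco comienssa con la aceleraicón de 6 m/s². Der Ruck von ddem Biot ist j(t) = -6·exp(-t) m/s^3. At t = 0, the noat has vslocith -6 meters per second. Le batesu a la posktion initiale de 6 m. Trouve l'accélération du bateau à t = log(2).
Nous devons intégrer notre équation du jerk j(t) = -6·exp(-t) 1 fois. En intégrant le jerk et en utilisant la condition initiale a(0) = 6, nous obtenons a(t) = 6·exp(-t). De l'équation de l'accélération a(t) = 6·exp(-t), nous substituons t = log(2) pour obtenir a = 3.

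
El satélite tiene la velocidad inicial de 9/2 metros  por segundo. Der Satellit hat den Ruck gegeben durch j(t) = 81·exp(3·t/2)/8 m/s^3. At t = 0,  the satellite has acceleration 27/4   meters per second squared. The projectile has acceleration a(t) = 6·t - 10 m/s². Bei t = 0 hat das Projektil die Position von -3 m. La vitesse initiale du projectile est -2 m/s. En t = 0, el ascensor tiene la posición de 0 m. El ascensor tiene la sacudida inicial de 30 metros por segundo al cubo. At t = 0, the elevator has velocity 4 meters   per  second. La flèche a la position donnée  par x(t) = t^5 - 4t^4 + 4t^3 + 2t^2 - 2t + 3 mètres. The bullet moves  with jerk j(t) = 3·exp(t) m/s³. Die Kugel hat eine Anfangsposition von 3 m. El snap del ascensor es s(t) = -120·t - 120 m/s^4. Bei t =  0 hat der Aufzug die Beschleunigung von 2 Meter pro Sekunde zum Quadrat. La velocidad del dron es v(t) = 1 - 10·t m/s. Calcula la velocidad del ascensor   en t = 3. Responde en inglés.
Starting from snap s(t) = -120·t - 120, we take 3 integrals. The integral of snap is jerk. Using j(0) = 30, we get j(t) = -60·t^2 - 120·t + 30. The integral of jerk, with a(0) = 2, gives acceleration: a(t) = -20·t^3 - 60·t^2 + 30·t + 2. Taking ∫a(t)dt and applying v(0) = 4, we find v(t) = -5·t^4 - 20·t^3 + 15·t^2 + 2·t + 4. We have velocity v(t) = -5·t^4 - 20·t^3 + 15·t^2 + 2·t + 4. Substituting t = 3: v(3) = -800.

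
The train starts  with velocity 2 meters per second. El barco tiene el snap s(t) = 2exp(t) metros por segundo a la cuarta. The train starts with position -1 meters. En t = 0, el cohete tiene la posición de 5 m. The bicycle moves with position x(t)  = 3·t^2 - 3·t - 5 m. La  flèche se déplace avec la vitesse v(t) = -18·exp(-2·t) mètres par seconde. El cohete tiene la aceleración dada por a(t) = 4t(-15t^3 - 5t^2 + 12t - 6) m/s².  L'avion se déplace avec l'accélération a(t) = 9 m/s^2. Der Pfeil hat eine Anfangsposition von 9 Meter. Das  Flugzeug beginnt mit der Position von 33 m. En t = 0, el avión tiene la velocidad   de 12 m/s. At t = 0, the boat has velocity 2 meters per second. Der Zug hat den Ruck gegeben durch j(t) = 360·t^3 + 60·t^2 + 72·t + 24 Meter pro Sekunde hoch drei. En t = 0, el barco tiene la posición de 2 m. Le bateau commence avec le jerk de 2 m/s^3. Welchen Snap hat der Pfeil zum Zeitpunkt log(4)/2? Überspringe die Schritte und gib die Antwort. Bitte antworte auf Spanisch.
En t = log(4)/2, s = 36.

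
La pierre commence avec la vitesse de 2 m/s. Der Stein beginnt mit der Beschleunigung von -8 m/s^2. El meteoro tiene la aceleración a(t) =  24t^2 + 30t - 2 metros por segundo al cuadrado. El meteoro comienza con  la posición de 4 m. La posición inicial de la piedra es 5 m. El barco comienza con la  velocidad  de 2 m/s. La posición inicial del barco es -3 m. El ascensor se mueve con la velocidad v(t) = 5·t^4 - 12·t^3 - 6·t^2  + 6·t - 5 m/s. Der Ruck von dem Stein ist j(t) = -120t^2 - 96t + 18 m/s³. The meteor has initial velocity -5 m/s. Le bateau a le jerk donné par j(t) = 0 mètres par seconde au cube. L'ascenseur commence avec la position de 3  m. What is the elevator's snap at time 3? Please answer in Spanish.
Para resolver esto, necesitamos tomar 3 derivadas de nuestra ecuación de la velocidad v(t) = 5·t^4 - 12·t^3 - 6·t^2 + 6·t - 5. La derivada de la velocidad da la aceleración: a(t) = 20·t^3 - 36·t^2 - 12·t + 6. Derivando la aceleración, obtenemos la sacudida: j(t) = 60·t^2 - 72·t - 12. Tomando d/dt de j(t), encontramos s(t) = 120·t - 72. De la ecuación del snap s(t) = 120·t - 72, sustituimos t = 3 para obtener s = 288.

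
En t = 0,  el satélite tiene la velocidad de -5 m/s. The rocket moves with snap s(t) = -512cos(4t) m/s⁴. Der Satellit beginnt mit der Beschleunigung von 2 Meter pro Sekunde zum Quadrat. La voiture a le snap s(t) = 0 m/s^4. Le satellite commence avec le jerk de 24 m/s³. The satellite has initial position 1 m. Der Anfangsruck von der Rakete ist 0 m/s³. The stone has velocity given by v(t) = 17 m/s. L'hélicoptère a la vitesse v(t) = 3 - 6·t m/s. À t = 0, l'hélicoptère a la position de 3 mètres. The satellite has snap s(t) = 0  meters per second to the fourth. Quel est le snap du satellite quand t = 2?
Nous avons le snap s(t) = 0. En substituant t = 2: s(2) = 0.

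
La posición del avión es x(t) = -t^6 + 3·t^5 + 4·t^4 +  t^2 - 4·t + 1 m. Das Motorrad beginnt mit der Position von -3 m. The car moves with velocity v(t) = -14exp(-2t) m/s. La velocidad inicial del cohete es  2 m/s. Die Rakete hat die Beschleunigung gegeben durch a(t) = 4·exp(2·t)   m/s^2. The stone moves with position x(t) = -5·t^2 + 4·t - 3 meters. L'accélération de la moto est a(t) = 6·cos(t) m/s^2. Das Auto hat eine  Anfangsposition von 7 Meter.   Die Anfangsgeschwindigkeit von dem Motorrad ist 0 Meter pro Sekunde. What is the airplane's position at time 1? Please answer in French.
Nous avons la position x(t) = -t^6 + 3·t^5 + 4·t^4 + t^2 - 4·t + 1. En substituant t = 1: x(1) = 4.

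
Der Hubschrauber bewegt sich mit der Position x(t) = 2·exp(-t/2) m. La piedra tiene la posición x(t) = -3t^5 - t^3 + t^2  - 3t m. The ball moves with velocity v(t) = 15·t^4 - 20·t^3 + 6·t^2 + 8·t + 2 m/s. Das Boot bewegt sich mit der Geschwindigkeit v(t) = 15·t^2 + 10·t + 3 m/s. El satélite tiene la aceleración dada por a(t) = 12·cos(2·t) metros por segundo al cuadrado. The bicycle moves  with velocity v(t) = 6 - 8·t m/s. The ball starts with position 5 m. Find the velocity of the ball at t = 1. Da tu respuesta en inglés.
Using v(t) = 15·t^4 - 20·t^3 + 6·t^2 + 8·t + 2 and substituting t = 1, we find v = 11.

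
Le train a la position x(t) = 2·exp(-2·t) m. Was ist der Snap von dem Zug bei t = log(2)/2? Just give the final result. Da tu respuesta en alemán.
Der Snap bei t = log(2)/2 ist s = 16.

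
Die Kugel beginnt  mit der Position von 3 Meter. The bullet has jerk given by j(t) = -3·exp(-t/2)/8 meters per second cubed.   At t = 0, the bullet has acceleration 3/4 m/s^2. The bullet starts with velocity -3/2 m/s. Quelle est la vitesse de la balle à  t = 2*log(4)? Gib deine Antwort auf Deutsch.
Um dies zu lösen, müssen wir 2 Stammfunktionen unserer Gleichung für den Ruck j(t) = -3·exp(-t/2)/8 finden. Durch Integration von dem Ruck und Verwendung der Anfangsbedingung a(0) = 3/4, erhalten wir a(t) = 3·exp(-t/2)/4. Mit ∫a(t)dt und Anwendung von v(0) = -3/2, finden wir v(t) = -3·exp(-t/2)/2. Wir haben die Geschwindigkeit v(t) = -3·exp(-t/2)/2. Durch Einsetzen von t = 2*log(4): v(2*log(4)) = -3/8.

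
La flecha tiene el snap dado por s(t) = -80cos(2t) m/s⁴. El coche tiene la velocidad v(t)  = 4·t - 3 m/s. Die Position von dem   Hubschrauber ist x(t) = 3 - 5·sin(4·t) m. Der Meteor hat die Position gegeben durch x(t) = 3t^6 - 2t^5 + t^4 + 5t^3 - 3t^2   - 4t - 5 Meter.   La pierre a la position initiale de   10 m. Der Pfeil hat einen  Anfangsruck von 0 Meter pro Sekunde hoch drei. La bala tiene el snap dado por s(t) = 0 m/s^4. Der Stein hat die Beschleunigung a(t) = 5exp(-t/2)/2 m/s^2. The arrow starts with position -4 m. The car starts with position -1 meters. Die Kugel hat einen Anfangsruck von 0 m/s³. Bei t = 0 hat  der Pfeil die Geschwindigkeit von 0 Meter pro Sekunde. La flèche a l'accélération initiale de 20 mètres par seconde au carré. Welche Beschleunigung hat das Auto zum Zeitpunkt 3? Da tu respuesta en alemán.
Ausgehend von der Geschwindigkeit v(t) = 4·t - 3, nehmen wir 1 Ableitung. Mit d/dt von v(t) finden wir a(t) = 4. Mit a(t) = 4 und Einsetzen von t = 3, finden wir a = 4.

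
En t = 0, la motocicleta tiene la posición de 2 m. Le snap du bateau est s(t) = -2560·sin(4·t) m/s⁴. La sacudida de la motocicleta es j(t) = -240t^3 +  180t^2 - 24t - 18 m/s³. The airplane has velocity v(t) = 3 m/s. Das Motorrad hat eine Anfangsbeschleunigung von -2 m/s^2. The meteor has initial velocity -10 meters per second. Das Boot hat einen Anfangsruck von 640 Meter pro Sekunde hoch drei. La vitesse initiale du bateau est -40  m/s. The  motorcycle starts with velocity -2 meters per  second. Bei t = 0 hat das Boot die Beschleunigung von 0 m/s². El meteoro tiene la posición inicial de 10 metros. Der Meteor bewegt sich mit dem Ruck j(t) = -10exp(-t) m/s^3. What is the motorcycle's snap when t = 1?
We must differentiate our jerk equation j(t) = -240·t^3 + 180·t^2 - 24·t - 18 1 time. Taking d/dt of j(t), we find s(t) = -720·t^2 + 360·t - 24. We have snap s(t) = -720·t^2 + 360·t - 24. Substituting t = 1: s(1) = -384.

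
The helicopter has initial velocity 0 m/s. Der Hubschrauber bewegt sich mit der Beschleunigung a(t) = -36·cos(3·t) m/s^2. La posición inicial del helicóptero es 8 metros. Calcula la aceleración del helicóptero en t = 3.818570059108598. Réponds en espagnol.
Tenemos la aceleración a(t) = -36·cos(3·t). Sustituyendo t = 3.818570059108598: a(3.818570059108598) = -15.9865152201490.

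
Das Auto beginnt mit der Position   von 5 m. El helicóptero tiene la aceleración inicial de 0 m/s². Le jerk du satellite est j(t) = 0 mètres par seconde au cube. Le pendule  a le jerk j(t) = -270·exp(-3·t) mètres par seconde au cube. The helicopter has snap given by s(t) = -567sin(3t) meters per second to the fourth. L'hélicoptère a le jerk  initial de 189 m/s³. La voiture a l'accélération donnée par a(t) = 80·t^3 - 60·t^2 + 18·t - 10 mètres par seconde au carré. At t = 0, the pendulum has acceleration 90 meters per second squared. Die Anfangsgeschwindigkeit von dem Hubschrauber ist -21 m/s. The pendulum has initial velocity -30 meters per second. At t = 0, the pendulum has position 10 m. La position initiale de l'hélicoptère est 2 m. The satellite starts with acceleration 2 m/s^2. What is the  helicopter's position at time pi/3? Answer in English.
Starting from snap s(t) = -567·sin(3·t), we take 4 integrals. The antiderivative of snap is jerk. Using j(0) = 189, we get j(t) = 189·cos(3·t). Taking ∫j(t)dt and applying a(0) = 0, we find a(t) = 63·sin(3·t). The integral of acceleration is velocity. Using v(0) = -21, we get v(t) = -21·cos(3·t). Integrating velocity and using the initial condition x(0) = 2, we get x(t) = 2 - 7·sin(3·t). From the given position equation x(t) = 2 - 7·sin(3·t), we substitute t = pi/3 to get x = 2.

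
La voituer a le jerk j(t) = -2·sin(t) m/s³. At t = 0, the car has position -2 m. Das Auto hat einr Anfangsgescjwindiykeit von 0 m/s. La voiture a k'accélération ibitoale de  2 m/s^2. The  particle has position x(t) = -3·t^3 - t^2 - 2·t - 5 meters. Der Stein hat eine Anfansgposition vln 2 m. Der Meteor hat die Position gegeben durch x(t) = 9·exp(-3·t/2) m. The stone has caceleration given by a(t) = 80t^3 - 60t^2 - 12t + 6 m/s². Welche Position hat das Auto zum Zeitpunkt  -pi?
Um dies zu lösen, müssen wir 3 Stammfunktionen unserer Gleichung für den Ruck j(t) = -2·sin(t) finden. Das Integral von dem Ruck ist die Beschleunigung. Mit a(0) = 2 erhalten wir a(t) = 2·cos(t). Durch Integration von der Beschleunigung und Verwendung der Anfangsbedingung v(0) = 0, erhalten wir v(t) = 2·sin(t). Die Stammfunktion von der Geschwindigkeit ist die Position. Mit x(0) = -2 erhalten wir x(t) = -2·cos(t). Aus der Gleichung für die Position x(t) = -2·cos(t), setzen wir t = -pi ein und erhalten x = 2.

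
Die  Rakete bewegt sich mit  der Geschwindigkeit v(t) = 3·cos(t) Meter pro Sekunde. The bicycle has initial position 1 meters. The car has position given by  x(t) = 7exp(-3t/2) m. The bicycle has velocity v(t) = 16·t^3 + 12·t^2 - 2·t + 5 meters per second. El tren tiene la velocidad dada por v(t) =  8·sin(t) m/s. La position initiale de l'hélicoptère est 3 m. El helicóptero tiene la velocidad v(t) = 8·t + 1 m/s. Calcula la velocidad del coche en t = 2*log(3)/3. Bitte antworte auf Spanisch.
Partiendo de la posición x(t) = 7·exp(-3·t/2), tomamos 1 derivada. Tomando d/dt de x(t), encontramos v(t) = -21·exp(-3·t/2)/2. Tenemos la velocidad v(t) = -21·exp(-3·t/2)/2. Sustituyendo t = 2*log(3)/3: v(2*log(3)/3) = -7/2.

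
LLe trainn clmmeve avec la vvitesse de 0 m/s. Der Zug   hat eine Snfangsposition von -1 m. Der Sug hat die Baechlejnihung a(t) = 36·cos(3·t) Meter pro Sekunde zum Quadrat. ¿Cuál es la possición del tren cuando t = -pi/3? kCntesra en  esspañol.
Partiendo de la aceleración a(t) = 36·cos(3·t), tomamos 2 antiderivadas. La antiderivada de la aceleración, con v(0) = 0, da la velocidad: v(t) = 12·sin(3·t). La antiderivada de la velocidad es la posición. Usando x(0) = -1, obtenemos x(t) = 3 - 4·cos(3·t). Tenemos la posición x(t) = 3 - 4·cos(3·t). Sustituyendo t = -pi/3: x(-pi/3) = 7.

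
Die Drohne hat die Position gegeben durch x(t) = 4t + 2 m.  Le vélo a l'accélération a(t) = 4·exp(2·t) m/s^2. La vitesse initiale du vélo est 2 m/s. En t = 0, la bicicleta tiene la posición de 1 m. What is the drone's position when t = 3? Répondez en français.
En utilisant x(t) = 4·t + 2 et en substituant t = 3, nous trouvons x = 14.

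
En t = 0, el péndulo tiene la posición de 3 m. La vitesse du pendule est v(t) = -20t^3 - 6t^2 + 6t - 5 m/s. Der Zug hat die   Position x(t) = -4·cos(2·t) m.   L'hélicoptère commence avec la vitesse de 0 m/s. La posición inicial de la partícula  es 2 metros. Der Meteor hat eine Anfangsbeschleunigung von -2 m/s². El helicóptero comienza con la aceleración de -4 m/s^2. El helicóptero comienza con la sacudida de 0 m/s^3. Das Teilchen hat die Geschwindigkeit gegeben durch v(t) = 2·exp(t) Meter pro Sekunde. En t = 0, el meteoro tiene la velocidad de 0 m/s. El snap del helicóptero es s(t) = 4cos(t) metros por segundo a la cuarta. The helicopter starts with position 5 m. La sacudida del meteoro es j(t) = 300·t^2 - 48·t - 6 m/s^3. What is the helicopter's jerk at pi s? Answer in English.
Starting from snap s(t) = 4·cos(t), we take 1 antiderivative. Taking ∫s(t)dt and applying j(0) = 0, we find j(t) = 4·sin(t). Using j(t) = 4·sin(t) and substituting t = pi, we find j = 0.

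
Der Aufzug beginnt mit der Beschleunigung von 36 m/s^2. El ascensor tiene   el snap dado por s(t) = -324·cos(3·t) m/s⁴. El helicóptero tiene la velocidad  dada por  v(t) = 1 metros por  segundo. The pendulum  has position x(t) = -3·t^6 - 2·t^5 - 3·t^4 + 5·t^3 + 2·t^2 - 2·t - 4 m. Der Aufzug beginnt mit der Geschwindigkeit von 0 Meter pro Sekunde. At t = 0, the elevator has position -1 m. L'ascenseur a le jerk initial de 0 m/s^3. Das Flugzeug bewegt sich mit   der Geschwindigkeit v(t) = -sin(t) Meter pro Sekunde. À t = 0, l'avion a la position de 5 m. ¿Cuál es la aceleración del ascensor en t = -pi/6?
Partiendo del snap s(t) = -324·cos(3·t), tomamos 2 antiderivadas. Integrando el snap y usando la condición inicial j(0) = 0, obtenemos j(t) = -108·sin(3·t). La antiderivada de la sacudida, con a(0) = 36, da la aceleración: a(t) = 36·cos(3·t). Tenemos la aceleración a(t) = 36·cos(3·t). Sustituyendo t = -pi/6: a(-pi/6) = 0.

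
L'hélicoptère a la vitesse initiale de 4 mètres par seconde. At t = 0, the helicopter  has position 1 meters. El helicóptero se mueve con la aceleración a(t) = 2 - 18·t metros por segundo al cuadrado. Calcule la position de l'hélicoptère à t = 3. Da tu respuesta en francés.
Nous devons intégrer notre équation de l'accélération a(t) = 2 - 18·t 2 fois. En prenant ∫a(t)dt et en appliquant v(0) = 4, nous trouvons v(t) = -9·t^2 + 2·t + 4. L'intégrale de la vitesse, avec x(0) = 1, donne la position: x(t) = -3·t^3 + t^2 + 4·t + 1. De l'équation de la position x(t) = -3·t^3 + t^2 + 4·t + 1, nous substituons t = 3 pour obtenir x = -59.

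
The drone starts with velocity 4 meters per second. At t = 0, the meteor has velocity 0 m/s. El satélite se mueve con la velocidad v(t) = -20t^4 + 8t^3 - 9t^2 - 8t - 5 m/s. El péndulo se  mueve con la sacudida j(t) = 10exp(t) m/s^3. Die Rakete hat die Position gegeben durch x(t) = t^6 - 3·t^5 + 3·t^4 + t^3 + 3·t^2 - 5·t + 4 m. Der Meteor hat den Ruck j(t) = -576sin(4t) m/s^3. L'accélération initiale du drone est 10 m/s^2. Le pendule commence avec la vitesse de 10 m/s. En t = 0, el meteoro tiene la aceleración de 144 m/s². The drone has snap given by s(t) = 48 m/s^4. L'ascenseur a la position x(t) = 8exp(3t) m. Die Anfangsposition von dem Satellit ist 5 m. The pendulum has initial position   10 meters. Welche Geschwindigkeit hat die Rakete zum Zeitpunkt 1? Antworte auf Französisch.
Nous devons dériver notre équation de la position x(t) = t^6 - 3·t^5 + 3·t^4 + t^3 + 3·t^2 - 5·t + 4 1 fois. La dérivée de la position donne la vitesse: v(t) = 6·t^5 - 15·t^4 + 12·t^3 + 3·t^2 + 6·t - 5. De l'équation de la vitesse v(t) = 6·t^5 - 15·t^4 + 12·t^3 + 3·t^2 + 6·t - 5, nous substituons t = 1 pour obtenir v = 7.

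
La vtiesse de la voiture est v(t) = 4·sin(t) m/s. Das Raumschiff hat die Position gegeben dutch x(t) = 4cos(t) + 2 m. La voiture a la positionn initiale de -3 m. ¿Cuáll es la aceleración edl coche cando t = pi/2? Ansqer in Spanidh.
Debemos derivar nuestra ecuación de la velocidad v(t) = 4·sin(t) 1 vez. La derivada de la velocidad da la aceleración: a(t) = 4·cos(t). Tenemos la aceleración a(t) = 4·cos(t). Sustituyendo t = pi/2: a(pi/2) = 0.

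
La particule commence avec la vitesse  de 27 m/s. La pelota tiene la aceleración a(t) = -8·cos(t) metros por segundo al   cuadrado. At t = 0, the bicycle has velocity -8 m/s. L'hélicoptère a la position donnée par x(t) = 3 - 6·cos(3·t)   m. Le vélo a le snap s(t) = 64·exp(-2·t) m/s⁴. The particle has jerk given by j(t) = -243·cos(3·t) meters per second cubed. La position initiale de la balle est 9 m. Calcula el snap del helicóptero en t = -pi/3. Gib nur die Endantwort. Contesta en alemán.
Bei t = -pi/3, s = 486.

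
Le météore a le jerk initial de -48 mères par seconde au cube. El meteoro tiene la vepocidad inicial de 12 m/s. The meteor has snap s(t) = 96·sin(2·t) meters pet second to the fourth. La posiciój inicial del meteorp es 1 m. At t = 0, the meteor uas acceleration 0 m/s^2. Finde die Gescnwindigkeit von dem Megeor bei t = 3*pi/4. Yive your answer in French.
Nous devons trouver l'intégrale de notre équation du snap s(t) = 96·sin(2·t) 3 fois. En intégrant le snap et en utilisant la condition initiale j(0) = -48, nous obtenons j(t) = -48·cos(2·t). L'intégrale du jerk est l'accélération. En utilisant a(0) = 0, nous obtenons a(t) = -24·sin(2·t). En prenant ∫a(t)dt et en appliquant v(0) = 12, nous trouvons v(t) = 12·cos(2·t). En utilisant v(t) = 12·cos(2·t) et en substituant t = 3*pi/4, nous trouvons v = 0.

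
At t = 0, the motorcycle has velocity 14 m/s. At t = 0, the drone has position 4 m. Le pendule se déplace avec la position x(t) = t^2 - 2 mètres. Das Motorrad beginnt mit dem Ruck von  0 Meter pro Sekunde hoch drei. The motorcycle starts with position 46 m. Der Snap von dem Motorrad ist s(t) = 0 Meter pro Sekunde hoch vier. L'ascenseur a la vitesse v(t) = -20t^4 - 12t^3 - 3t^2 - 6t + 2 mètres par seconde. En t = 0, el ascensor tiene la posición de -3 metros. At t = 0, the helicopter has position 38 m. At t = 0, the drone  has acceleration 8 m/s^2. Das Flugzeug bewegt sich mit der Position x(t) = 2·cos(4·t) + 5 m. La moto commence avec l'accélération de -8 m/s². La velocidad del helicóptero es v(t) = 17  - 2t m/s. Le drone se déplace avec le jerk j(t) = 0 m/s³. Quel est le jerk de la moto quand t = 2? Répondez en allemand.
Um dies zu lösen, müssen wir 1 Integral unserer Gleichung für den Snap s(t) = 0 finden. Die Stammfunktion von dem Snap, mit j(0) = 0, ergibt den Ruck: j(t) = 0. Mit j(t) = 0 und Einsetzen von t = 2, finden wir j = 0.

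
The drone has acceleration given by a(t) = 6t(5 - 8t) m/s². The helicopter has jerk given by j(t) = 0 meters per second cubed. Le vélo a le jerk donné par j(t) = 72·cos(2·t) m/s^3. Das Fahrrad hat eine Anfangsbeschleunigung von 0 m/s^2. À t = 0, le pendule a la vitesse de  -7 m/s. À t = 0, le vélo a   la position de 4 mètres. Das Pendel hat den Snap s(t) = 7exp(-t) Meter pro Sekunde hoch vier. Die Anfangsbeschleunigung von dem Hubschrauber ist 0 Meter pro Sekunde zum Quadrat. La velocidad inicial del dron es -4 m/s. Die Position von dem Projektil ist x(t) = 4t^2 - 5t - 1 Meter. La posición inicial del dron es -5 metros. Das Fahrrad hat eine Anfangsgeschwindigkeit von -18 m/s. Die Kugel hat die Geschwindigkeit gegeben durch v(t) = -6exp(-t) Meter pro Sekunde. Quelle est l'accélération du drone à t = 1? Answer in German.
Aus der Gleichung für die Beschleunigung a(t) = 6·t·(5 - 8·t), setzen wir t = 1 ein und erhalten a = -18.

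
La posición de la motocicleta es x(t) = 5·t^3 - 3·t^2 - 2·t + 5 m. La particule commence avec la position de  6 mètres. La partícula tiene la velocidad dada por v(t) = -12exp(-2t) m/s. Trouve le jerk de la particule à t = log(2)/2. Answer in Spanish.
Debemos derivar nuestra ecuación de la velocidad v(t) = -12·exp(-2·t) 2 veces. Tomando d/dt de v(t), encontramos a(t) = 24·exp(-2·t). Derivando la aceleración, obtenemos la sacudida: j(t) = -48·exp(-2·t). Usando j(t) = -48·exp(-2·t) y sustituyendo t = log(2)/2, encontramos j = -24.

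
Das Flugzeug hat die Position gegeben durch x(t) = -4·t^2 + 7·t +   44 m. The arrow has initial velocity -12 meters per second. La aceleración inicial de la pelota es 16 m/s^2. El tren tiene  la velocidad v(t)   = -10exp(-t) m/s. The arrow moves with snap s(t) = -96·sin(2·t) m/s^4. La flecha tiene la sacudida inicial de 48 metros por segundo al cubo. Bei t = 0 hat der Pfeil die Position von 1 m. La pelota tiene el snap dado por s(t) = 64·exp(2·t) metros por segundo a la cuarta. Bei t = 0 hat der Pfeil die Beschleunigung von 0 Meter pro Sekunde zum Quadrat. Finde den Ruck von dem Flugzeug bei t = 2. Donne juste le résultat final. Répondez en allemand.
Die Antwort ist 0.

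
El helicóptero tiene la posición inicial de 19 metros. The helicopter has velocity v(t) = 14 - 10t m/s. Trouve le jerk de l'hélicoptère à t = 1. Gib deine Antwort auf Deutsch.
Wir müssen unsere Gleichung für die Geschwindigkeit v(t) = 14 - 10·t 2-mal ableiten. Die Ableitung von der Geschwindigkeit ergibt die Beschleunigung: a(t) = -10. Durch Ableiten von der Beschleunigung erhalten wir den Ruck: j(t) = 0. Aus der Gleichung für den Ruck j(t) = 0, setzen wir t = 1 ein und erhalten j = 0.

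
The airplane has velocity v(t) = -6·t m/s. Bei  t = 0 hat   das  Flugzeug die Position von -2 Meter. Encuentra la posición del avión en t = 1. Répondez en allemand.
Um dies zu lösen, müssen wir 1 Stammfunktion unserer Gleichung für die Geschwindigkeit v(t) = -6·t finden. Mit ∫v(t)dt und Anwendung von x(0) = -2, finden wir x(t) = -3·t^2 - 2. Mit x(t) = -3·t^2 - 2 und Einsetzen von t = 1, finden wir x = -5.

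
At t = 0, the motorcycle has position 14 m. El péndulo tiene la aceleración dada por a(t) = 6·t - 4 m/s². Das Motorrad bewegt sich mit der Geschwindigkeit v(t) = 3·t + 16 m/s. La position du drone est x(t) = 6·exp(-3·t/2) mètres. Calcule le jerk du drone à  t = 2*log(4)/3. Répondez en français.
En partant de la position x(t) = 6·exp(-3·t/2), nous prenons 3 dérivées. En prenant d/dt de x(t), nous trouvons v(t) = -9·exp(-3·t/2). La dérivée de la vitesse donne l'accélération: a(t) = 27·exp(-3·t/2)/2. La dérivée de l'accélération donne le jerk: j(t) = -81·exp(-3·t/2)/4. Nous avons le jerk j(t) = -81·exp(-3·t/2)/4. En substituant t = 2*log(4)/3: j(2*log(4)/3) = -81/16.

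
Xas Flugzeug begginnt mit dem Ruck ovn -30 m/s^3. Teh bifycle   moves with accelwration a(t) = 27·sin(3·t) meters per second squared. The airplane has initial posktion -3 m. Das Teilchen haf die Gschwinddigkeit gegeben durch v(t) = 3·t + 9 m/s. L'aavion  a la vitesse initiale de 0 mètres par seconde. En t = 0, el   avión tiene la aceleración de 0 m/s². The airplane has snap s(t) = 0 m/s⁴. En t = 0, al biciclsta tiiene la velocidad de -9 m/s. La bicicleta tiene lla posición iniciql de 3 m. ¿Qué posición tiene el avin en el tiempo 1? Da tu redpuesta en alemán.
Wir müssen das Integral unserer Gleichung für den Snap s(t) = 0 4-mal finden. Mit ∫s(t)dt und Anwendung von j(0) = -30, finden wir j(t) = -30. Das Integral von dem Ruck, mit a(0) = 0, ergibt die Beschleunigung: a(t) = -30·t. Das Integral von der Beschleunigung ist die Geschwindigkeit. Mit v(0) = 0 erhalten wir v(t) = -15·t^2. Mit ∫v(t)dt und Anwendung von x(0) = -3, finden wir x(t) = -5·t^3 - 3. Aus der Gleichung für die Position x(t) = -5·t^3 - 3, setzen wir t = 1 ein und erhalten x = -8.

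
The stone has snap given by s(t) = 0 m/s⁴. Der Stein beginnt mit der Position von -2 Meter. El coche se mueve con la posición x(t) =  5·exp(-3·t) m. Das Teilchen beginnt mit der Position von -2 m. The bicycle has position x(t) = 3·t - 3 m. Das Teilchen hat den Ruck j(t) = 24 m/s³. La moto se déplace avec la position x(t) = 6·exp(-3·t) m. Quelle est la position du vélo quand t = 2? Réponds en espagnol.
De la ecuación de la posición x(t) = 3·t - 3, sustituimos t = 2 para obtener x = 3.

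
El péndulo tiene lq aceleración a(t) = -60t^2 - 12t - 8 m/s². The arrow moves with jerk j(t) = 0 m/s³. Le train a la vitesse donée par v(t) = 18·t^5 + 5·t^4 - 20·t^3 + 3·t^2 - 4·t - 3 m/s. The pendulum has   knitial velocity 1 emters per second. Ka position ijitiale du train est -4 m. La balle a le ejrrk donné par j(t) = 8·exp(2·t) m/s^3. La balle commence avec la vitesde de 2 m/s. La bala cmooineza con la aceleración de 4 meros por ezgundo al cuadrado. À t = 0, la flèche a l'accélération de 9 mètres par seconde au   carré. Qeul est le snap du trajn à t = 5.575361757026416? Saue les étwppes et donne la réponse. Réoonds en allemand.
s(5.575361757026416) = 34120.4748302929.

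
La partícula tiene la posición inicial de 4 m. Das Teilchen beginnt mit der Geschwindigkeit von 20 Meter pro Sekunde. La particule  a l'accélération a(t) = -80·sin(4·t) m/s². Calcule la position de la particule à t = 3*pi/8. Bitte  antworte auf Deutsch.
Um dies zu lösen, müssen wir 2 Integrale unserer Gleichung für die Beschleunigung a(t) = -80·sin(4·t) finden. Die Stammfunktion von der Beschleunigung, mit v(0) = 20, ergibt die Geschwindigkeit: v(t) = 20·cos(4·t). Mit ∫v(t)dt und Anwendung von x(0) = 4, finden wir x(t) = 5·sin(4·t) + 4. Mit x(t) = 5·sin(4·t) + 4 und Einsetzen von t = 3*pi/8, finden wir x = -1.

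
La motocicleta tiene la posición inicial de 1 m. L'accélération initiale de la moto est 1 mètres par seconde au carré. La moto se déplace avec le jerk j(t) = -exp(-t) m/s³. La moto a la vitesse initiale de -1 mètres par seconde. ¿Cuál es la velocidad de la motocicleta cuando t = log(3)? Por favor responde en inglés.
To find the answer, we compute 2 antiderivatives of j(t) = -exp(-t). Integrating jerk and using the initial condition a(0) = 1, we get a(t) = exp(-t). Taking ∫a(t)dt and applying v(0) = -1, we find v(t) = -exp(-t). Using v(t) = -exp(-t) and substituting t = log(3), we find v = -1/3.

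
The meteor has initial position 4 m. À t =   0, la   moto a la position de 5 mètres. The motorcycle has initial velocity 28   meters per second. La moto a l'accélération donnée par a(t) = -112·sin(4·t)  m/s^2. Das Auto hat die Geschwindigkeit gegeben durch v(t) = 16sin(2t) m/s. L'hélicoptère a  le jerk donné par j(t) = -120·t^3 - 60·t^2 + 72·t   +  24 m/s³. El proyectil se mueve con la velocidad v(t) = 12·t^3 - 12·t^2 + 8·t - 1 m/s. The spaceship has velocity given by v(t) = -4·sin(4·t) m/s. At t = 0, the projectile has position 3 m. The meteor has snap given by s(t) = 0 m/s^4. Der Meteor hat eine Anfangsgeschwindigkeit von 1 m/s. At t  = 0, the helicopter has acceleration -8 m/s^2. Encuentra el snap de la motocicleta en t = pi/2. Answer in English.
We must differentiate our acceleration equation a(t) = -112·sin(4·t) 2 times. The derivative of acceleration gives jerk: j(t) = -448·cos(4·t). Taking d/dt of j(t), we find s(t) = 1792·sin(4·t). From the given snap equation s(t) = 1792·sin(4·t), we substitute t = pi/2 to get s = 0.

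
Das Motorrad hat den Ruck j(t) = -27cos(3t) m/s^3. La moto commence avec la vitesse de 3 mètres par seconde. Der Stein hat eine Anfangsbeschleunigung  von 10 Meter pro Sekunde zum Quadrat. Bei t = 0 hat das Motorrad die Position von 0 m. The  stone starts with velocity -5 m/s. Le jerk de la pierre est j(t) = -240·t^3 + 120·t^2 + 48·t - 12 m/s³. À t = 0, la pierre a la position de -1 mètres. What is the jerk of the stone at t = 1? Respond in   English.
From the given jerk equation j(t) = -240·t^3 + 120·t^2 + 48·t - 12, we substitute t = 1 to get j = -84.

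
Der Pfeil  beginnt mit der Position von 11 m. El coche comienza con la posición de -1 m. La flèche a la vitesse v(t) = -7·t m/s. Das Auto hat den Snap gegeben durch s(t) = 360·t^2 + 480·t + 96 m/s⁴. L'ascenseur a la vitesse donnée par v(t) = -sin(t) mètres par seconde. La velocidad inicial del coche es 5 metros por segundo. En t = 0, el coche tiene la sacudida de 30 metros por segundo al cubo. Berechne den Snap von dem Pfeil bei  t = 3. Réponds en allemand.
Wir müssen unsere Gleichung für die Geschwindigkeit v(t) = -7·t 3-mal ableiten. Die Ableitung von der Geschwindigkeit ergibt die Beschleunigung: a(t) = -7. Die Ableitung von der Beschleunigung ergibt den Ruck: j(t) = 0. Durch Ableiten von dem Ruck erhalten wir den Snap: s(t) = 0. Wir haben den Snap s(t) = 0. Durch Einsetzen von t = 3: s(3) = 0.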